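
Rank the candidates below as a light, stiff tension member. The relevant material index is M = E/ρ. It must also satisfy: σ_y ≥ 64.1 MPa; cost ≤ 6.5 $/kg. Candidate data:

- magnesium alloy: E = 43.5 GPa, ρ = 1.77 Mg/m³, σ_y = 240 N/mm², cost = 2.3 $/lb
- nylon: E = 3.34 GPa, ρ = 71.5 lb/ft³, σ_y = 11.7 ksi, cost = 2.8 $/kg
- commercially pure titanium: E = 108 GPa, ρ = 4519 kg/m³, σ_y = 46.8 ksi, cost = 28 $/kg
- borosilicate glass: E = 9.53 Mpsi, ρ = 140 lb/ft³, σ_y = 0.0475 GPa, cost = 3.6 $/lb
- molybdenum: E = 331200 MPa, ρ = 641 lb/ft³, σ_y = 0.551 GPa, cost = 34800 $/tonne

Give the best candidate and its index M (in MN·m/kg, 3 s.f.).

magnesium alloy, M = 24.6 MN·m/kg

Screen on constraints: σ_y ≥ 64.1 MPa; cost ≤ 6.5 $/kg. Survivors: magnesium alloy, nylon.
Normalizing units and computing the index:
  magnesium alloy: E = 43.50 GPa, ρ = 1770 kg/m³
  nylon: E = 3.340 GPa, ρ = 1145 kg/m³
  magnesium alloy: M = 24.6 MN·m/kg
  nylon: M = 2.92 MN·m/kg
Magnesium alloy has the largest M.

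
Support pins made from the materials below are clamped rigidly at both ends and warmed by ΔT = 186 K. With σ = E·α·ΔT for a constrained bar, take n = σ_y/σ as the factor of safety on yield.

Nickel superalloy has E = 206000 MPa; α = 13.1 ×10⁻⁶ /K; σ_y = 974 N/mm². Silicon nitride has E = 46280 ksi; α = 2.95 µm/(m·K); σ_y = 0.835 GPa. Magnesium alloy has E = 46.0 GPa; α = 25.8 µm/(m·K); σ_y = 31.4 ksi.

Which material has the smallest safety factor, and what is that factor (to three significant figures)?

magnesium alloy, n = 0.981

With everything in SI (GPa, ×10⁻⁶/K, MPa):
  nickel superalloy: E = 206.0, α = 13.1, σ_y = 974.0 → σ = 502 MPa, n = 1.94
  silicon nitride: E = 319.1, α = 2.95, σ_y = 835.0 → σ = 175 MPa, n = 4.77
  magnesium alloy: E = 46.00, α = 25.8, σ_y = 216.5 → σ = 221 MPa, n = 0.981
Smallest n: magnesium alloy with n = 0.981.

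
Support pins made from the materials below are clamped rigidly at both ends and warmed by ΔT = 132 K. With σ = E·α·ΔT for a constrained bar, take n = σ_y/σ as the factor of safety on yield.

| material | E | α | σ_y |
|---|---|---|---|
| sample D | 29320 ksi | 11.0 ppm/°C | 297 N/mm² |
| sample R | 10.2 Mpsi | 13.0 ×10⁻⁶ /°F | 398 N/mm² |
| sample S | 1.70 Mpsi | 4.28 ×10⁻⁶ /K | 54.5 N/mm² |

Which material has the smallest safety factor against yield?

In consistent units (E in GPa, α in ×10⁻⁶/K, σ_y in MPa):
  sample D: E = 202.2, α = 11.0, σ_y = 297.0 → σ = 294 MPa, n = 1.01
  sample R: E = 70.33, α = 23.4, σ_y = 398.0 → σ = 217 MPa, n = 1.83
  sample S: E = 11.72, α = 4.28, σ_y = 54.50 → σ = 6.62 MPa, n = 8.23
The minimum is sample D at n = 1.01.

sample D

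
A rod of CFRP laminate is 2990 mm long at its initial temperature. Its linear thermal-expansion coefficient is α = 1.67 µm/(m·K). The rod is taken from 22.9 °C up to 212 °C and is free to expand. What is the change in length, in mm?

0.944 mm

ΔT = 212 − 22.9 = 189.1 K.
ΔL = α·L₀·ΔT = 1.67×10⁻⁶ × 2990 mm × 189.1 K = 0.944 mm.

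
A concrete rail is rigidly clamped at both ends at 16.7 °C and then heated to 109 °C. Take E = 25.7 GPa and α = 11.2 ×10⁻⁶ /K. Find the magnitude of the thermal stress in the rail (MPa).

ΔT = 92.30 K. Constrained thermal stress σ = E·α·ΔT = 25.70×10³ MPa × 11.2×10⁻⁶ × 92.30 = 26.6 MPa (compressive).

26.6 MPa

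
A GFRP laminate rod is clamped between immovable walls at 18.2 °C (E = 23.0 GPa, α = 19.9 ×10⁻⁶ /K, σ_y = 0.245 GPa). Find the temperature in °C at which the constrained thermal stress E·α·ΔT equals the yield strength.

553 °C

σ_y = 0.245 GPa = 245.0 MPa.
E·α·ΔT = 245.0 MPa ⇒ ΔT = 245.0 / (23.00×10³ × 19.9×10⁻⁶) = 535.3 K.
T = 18.2 + 535.3 = 553.5 °C.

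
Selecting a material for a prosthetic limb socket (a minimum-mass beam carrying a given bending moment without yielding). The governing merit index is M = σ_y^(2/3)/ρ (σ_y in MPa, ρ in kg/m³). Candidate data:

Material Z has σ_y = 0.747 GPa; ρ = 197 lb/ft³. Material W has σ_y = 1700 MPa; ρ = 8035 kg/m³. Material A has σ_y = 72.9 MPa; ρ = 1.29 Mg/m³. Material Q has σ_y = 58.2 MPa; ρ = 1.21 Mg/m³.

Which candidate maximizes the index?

Convert each candidate to consistent units, then evaluate M:
  material Z: σ_y = 747.0 MPa, ρ = 3156 kg/m³
  material W: σ_y = 1700 MPa, ρ = 8035 kg/m³
  material A: σ_y = 72.90 MPa, ρ = 1290 kg/m³
  material Q: σ_y = 58.20 MPa, ρ = 1210 kg/m³
  material Z: M = 26.1×10⁻³
  material W: M = 17.7×10⁻³
  material A: M = 13.5×10⁻³
  material Q: M = 12.4×10⁻³
Material Z ranks first.

material Z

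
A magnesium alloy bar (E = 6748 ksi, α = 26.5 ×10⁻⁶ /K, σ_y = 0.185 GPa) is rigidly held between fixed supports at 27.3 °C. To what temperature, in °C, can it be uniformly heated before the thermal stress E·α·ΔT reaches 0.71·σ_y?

134 °C

E = 6748 ksi = 46.53 GPa.
σ_y = 0.185 GPa = 185.0 MPa.
E·α·ΔT = 131.3 MPa ⇒ ΔT = 131.3 / (46.53×10³ × 26.5×10⁻⁶) = 106.5 K.
T = 27.3 + 106.5 = 133.8 °C.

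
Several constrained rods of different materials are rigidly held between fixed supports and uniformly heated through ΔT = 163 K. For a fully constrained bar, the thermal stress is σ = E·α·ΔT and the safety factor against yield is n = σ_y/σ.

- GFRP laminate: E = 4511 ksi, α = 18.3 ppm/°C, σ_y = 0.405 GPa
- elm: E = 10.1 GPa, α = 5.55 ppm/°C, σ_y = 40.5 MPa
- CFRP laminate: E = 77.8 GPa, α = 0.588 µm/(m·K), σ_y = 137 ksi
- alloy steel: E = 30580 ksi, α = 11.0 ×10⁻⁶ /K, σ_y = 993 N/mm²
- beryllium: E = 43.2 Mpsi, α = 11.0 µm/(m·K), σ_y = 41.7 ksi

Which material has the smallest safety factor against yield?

beryllium

Per material, after unit conversion:
  GFRP laminate: E = 31.10, α = 18.3, σ_y = 405.0 → σ = 92.8 MPa, n = 4.37
  elm: E = 10.10, α = 5.55, σ_y = 40.50 → σ = 9.14 MPa, n = 4.43
  CFRP laminate: E = 77.80, α = 0.588, σ_y = 944.6 → σ = 7.46 MPa, n = 127
  alloy steel: E = 210.8, α = 11.0, σ_y = 993.0 → σ = 378 MPa, n = 2.63
  beryllium: E = 297.9, α = 11.0, σ_y = 287.5 → σ = 534 MPa, n = 0.538
Beryllium has the lowest safety factor, n = 0.538.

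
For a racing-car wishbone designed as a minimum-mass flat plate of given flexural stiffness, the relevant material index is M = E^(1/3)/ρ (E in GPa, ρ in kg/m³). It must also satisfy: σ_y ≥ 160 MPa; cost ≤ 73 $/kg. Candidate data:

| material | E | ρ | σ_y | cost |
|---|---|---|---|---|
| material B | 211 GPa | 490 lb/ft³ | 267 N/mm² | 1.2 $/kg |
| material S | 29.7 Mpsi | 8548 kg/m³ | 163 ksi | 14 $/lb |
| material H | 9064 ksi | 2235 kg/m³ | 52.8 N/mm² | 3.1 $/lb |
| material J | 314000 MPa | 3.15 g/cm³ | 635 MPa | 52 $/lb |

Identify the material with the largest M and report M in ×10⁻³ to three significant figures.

material B, M = 0.758×10⁻³

Screen on constraints: σ_y ≥ 160 MPa; cost ≤ 73 $/kg. Survivors: material B, material S.
Putting every candidate on a common basis:
  material B: E = 211.0 GPa, ρ = 7849 kg/m³
  material S: E = 204.8 GPa, ρ = 8548 kg/m³
  material B: M = 0.758×10⁻³
  material S: M = 0.690×10⁻³
Material B ranks first.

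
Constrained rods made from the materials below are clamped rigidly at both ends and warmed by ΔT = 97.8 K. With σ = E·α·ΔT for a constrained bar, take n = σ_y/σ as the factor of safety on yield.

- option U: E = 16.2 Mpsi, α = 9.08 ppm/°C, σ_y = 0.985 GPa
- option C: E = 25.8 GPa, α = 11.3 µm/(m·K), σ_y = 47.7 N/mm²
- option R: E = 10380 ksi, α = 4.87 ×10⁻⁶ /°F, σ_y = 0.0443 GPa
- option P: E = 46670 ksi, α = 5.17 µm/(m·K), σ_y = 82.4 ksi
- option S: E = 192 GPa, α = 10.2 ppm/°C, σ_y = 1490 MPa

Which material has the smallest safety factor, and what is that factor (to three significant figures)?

option R, n = 0.722

With everything in SI (GPa, ×10⁻⁶/K, MPa):
  option U: E = 111.7, α = 9.08, σ_y = 985.0 → σ = 99.2 MPa, n = 9.93
  option C: E = 25.80, α = 11.3, σ_y = 47.70 → σ = 28.5 MPa, n = 1.67
  option R: E = 71.57, α = 8.77, σ_y = 44.30 → σ = 61.4 MPa, n = 0.722
  option P: E = 321.8, α = 5.17, σ_y = 568.1 → σ = 163 MPa, n = 3.49
  option S: E = 192.0, α = 10.2, σ_y = 1490 → σ = 192 MPa, n = 7.78
Option R has the lowest safety factor, n = 0.722.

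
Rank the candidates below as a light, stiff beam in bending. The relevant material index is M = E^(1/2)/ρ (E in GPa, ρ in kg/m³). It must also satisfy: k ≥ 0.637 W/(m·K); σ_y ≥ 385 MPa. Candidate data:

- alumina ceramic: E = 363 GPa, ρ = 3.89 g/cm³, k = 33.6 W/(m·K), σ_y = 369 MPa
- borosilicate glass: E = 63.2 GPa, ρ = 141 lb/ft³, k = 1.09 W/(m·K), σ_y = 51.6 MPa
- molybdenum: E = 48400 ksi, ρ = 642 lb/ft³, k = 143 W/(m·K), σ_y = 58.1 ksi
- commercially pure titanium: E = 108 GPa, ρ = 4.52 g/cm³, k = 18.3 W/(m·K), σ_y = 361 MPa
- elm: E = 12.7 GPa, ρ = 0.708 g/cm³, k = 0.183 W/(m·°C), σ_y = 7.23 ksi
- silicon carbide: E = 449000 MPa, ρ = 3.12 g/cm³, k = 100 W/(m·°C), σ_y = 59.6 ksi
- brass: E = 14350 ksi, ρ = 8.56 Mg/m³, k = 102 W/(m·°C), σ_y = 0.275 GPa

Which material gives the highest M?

Screen on constraints: k ≥ 0.637 W/(m·K); σ_y ≥ 385 MPa. Survivors: molybdenum, silicon carbide.
Normalizing units and computing the index:
  molybdenum: E = 333.7 GPa, ρ = 10280 kg/m³
  silicon carbide: E = 449.0 GPa, ρ = 3120 kg/m³
  silicon carbide: M = 6.79×10⁻³
  molybdenum: M = 1.78×10⁻³
The maximum is for silicon carbide.

silicon carbide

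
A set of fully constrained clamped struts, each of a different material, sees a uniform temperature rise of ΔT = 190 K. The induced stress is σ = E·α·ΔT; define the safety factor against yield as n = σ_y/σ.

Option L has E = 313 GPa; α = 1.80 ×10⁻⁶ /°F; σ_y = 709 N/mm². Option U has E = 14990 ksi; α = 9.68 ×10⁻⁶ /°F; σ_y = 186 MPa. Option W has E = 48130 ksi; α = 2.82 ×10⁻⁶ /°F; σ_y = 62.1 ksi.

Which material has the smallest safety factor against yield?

Converting E to GPa, α to ×10⁻⁶/K, σ_y to MPa, then σ and n for each:
  option L: E = 313.0, α = 3.24, σ_y = 709.0 → σ = 193 MPa, n = 3.68
  option U: E = 103.4, α = 17.4, σ_y = 186.0 → σ = 342 MPa, n = 0.544
  option W: E = 331.8, α = 5.08, σ_y = 428.2 → σ = 320 MPa, n = 1.34
Option U has the lowest safety factor, n = 0.544.

option U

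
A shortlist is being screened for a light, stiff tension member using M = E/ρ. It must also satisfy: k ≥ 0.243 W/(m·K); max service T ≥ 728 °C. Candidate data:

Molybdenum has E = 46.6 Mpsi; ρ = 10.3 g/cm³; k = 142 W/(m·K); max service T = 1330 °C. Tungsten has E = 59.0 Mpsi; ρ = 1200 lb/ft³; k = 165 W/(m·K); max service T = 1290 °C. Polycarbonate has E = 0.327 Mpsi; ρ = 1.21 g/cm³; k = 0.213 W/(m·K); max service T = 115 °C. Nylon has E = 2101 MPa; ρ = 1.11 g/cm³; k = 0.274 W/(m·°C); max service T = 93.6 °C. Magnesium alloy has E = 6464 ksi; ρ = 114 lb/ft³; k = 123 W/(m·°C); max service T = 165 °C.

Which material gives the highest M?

molybdenum

Screen on constraints: k ≥ 0.243 W/(m·K); max service T ≥ 728 °C. Survivors: molybdenum, tungsten.
Putting every candidate on a common basis:
  molybdenum: E = 321.3 GPa, ρ = 10300 kg/m³
  tungsten: E = 406.8 GPa, ρ = 19220 kg/m³
  molybdenum: M = 31.2 MN·m/kg
  tungsten: M = 21.2 MN·m/kg
Molybdenum has the largest M.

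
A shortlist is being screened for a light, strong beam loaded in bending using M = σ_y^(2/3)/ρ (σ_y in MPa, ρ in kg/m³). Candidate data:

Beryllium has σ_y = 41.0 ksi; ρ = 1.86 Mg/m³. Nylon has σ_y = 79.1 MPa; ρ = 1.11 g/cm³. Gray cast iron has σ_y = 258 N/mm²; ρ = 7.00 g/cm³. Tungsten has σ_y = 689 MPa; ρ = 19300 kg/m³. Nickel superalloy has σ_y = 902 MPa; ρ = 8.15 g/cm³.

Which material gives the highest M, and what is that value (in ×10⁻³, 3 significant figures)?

beryllium, M = 23.2×10⁻³

Convert each candidate to consistent units, then evaluate M:
  beryllium: σ_y = 282.7 MPa, ρ = 1860 kg/m³
  nylon: σ_y = 79.10 MPa, ρ = 1110 kg/m³
  gray cast iron: σ_y = 258.0 MPa, ρ = 7000 kg/m³
  tungsten: σ_y = 689.0 MPa, ρ = 19300 kg/m³
  nickel superalloy: σ_y = 902.0 MPa, ρ = 8150 kg/m³
  beryllium: M = 23.2×10⁻³
  nylon: M = 16.6×10⁻³
  nickel superalloy: M = 11.5×10⁻³
  gray cast iron: M = 5.79×10⁻³
  tungsten: M = 4.04×10⁻³
The maximum is for beryllium.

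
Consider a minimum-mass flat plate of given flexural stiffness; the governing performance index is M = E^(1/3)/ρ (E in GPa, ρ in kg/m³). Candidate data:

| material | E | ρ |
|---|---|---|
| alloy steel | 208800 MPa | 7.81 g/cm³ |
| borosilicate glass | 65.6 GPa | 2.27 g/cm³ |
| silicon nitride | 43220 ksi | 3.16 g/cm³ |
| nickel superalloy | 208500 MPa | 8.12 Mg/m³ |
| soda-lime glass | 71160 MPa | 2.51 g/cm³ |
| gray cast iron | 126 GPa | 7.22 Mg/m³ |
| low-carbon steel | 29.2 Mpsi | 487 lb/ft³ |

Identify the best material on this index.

silicon nitride

Normalizing units and computing the index:
  alloy steel: E = 208.8 GPa, ρ = 7810 kg/m³
  borosilicate glass: E = 65.60 GPa, ρ = 2270 kg/m³
  silicon nitride: E = 298.0 GPa, ρ = 3160 kg/m³
  nickel superalloy: E = 208.5 GPa, ρ = 8120 kg/m³
  soda-lime glass: E = 71.16 GPa, ρ = 2510 kg/m³
  gray cast iron: E = 126.0 GPa, ρ = 7220 kg/m³
  low-carbon steel: E = 201.3 GPa, ρ = 7801 kg/m³
  silicon nitride: M = 2.11×10⁻³
  borosilicate glass: M = 1.78×10⁻³
  soda-lime glass: M = 1.65×10⁻³
  alloy steel: M = 0.760×10⁻³
  low-carbon steel: M = 0.751×10⁻³
  nickel superalloy: M = 0.730×10⁻³
  gray cast iron: M = 0.694×10⁻³
Silicon nitride has the largest M.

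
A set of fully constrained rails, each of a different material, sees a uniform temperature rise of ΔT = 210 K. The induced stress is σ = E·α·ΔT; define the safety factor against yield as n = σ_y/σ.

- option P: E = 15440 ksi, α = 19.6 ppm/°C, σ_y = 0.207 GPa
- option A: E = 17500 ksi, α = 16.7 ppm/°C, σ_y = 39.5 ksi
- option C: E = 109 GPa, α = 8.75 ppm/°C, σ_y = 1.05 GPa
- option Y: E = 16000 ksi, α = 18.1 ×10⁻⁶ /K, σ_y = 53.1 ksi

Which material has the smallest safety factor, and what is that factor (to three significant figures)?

option P, n = 0.472

Converting E to GPa, α to ×10⁻⁶/K, σ_y to MPa, then σ and n for each:
  option P: E = 106.5, α = 19.6, σ_y = 207.0 → σ = 438 MPa, n = 0.472
  option A: E = 120.7, α = 16.7, σ_y = 272.3 → σ = 423 MPa, n = 0.644
  option C: E = 109.0, α = 8.75, σ_y = 1050 → σ = 200 MPa, n = 5.24
  option Y: E = 110.3, α = 18.1, σ_y = 366.1 → σ = 419 MPa, n = 0.873
The minimum is option P at n = 0.472.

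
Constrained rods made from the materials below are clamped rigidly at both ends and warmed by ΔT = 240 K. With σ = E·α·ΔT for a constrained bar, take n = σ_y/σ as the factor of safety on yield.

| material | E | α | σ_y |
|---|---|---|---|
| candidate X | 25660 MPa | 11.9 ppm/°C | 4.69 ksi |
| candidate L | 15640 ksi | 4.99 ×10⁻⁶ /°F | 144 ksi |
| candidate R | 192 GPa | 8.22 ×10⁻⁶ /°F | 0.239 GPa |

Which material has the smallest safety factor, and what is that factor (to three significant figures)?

candidate R, n = 0.351

In consistent units (E in GPa, α in ×10⁻⁶/K, σ_y in MPa):
  candidate X: E = 25.66, α = 11.9, σ_y = 32.34 → σ = 73.3 MPa, n = 0.441
  candidate L: E = 107.8, α = 8.98, σ_y = 992.8 → σ = 232 MPa, n = 4.27
  candidate R: E = 192.0, α = 14.8, σ_y = 239.0 → σ = 682 MPa, n = 0.351
Smallest n: candidate R with n = 0.351.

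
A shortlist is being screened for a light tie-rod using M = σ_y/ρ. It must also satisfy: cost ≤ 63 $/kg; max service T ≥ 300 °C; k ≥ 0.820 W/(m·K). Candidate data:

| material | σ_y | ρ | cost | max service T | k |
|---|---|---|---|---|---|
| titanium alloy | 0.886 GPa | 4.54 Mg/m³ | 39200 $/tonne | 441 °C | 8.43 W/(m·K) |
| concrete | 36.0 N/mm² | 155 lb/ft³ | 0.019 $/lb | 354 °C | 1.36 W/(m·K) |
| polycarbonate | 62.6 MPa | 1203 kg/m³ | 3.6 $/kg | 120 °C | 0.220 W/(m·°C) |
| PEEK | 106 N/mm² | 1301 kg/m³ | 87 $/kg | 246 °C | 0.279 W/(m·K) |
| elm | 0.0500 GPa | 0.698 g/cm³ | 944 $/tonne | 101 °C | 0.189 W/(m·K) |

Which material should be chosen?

Screen on constraints: cost ≤ 63 $/kg; max service T ≥ 300 °C; k ≥ 0.820 W/(m·K). Survivors: titanium alloy, concrete.
Normalizing units and computing the index:
  titanium alloy: σ_y = 886.0 MPa, ρ = 4540 kg/m³
  concrete: σ_y = 36.00 MPa, ρ = 2483 kg/m³
  titanium alloy: M = 195 kN·m/kg
  concrete: M = 14.5 kN·m/kg
Titanium alloy has the largest M.

titanium alloy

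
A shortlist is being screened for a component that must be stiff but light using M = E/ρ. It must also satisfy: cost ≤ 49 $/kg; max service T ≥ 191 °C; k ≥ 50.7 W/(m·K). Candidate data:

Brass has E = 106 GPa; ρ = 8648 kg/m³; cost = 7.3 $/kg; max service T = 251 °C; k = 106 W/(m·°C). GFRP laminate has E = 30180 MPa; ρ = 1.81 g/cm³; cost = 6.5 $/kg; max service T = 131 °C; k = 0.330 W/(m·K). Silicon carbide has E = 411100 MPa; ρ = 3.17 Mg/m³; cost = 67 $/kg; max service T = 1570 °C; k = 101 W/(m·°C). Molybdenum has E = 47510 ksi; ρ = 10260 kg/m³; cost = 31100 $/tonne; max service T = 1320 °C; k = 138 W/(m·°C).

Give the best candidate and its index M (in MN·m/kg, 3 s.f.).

molybdenum, M = 31.9 MN·m/kg

Screen on constraints: cost ≤ 49 $/kg; max service T ≥ 191 °C; k ≥ 50.7 W/(m·K). Survivors: brass, molybdenum.
In SI units:
  brass: E = 106.0 GPa, ρ = 8648 kg/m³
  molybdenum: E = 327.6 GPa, ρ = 10260 kg/m³
  molybdenum: M = 31.9 MN·m/kg
  brass: M = 12.3 MN·m/kg
Molybdenum ranks first.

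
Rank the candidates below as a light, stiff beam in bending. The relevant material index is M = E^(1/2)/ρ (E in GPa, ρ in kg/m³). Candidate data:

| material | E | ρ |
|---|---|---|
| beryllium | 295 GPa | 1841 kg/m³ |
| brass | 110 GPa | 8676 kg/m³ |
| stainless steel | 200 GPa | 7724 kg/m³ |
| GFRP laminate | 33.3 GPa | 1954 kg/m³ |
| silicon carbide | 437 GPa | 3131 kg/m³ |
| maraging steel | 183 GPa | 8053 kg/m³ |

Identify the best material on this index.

Evaluate M for each candidate:
  beryllium: M = 9.33×10⁻³
  silicon carbide: M = 6.68×10⁻³
  GFRP laminate: M = 2.95×10⁻³
  stainless steel: M = 1.83×10⁻³
  maraging steel: M = 1.68×10⁻³
  brass: M = 1.21×10⁻³
Beryllium ranks first.

beryllium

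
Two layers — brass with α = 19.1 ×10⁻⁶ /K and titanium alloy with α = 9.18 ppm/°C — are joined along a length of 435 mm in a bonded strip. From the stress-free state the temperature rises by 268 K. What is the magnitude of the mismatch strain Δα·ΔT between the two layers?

Δα = |19.1 − 9.18|×10⁻⁶/K = 9.92×10⁻⁶/K.
Mismatch strain = Δα·ΔT = 9.92×10⁻⁶ × 268.0 = 2.66×10⁻³.

2.66×10⁻³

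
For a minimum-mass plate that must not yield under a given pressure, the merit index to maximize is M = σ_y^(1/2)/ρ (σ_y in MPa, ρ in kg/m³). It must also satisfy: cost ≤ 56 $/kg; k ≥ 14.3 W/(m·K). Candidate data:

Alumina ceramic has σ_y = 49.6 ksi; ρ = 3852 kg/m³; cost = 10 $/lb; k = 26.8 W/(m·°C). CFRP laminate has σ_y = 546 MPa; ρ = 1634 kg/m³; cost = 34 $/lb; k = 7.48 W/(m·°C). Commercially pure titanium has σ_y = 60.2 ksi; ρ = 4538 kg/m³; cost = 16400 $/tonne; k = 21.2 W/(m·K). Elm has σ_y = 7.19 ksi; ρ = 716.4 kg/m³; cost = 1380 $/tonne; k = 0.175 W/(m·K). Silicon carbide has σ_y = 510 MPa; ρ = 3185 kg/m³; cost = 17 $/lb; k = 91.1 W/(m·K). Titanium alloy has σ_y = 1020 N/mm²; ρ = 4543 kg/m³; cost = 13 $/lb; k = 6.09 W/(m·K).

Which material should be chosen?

silicon carbide

Screen on constraints: cost ≤ 56 $/kg; k ≥ 14.3 W/(m·K). Survivors: alumina ceramic, commercially pure titanium, silicon carbide.
Normalizing units and computing the index:
  alumina ceramic: σ_y = 342.0 MPa, ρ = 3852 kg/m³
  commercially pure titanium: σ_y = 415.1 MPa, ρ = 4538 kg/m³
  silicon carbide: σ_y = 510.0 MPa, ρ = 3185 kg/m³
  silicon carbide: M = 7.09×10⁻³
  alumina ceramic: M = 4.80×10⁻³
  commercially pure titanium: M = 4.49×10⁻³
Silicon carbide has the largest M.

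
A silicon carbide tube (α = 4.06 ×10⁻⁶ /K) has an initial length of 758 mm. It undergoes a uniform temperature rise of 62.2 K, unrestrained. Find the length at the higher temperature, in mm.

758.19 mm

ΔL = α·L₀·ΔT = 4.06×10⁻⁶ × 758 mm × 62.20 K = 0.191 mm.
L = L₀ + ΔL = 758 + 0.191 = 758.19 mm.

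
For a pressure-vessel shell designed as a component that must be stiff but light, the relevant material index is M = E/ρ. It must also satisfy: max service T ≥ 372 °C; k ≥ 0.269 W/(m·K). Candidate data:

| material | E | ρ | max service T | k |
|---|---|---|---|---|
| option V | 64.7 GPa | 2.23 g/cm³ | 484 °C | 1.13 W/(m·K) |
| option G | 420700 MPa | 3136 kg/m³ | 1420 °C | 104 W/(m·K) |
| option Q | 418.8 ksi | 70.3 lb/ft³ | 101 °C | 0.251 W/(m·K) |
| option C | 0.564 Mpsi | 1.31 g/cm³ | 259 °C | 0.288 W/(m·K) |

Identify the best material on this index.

option G

Screen on constraints: max service T ≥ 372 °C; k ≥ 0.269 W/(m·K). Survivors: option V, option G.
Normalizing units and computing the index:
  option V: E = 64.70 GPa, ρ = 2230 kg/m³
  option G: E = 420.7 GPa, ρ = 3136 kg/m³
  option G: M = 134 MN·m/kg
  option V: M = 29.0 MN·m/kg
Option G has the largest M.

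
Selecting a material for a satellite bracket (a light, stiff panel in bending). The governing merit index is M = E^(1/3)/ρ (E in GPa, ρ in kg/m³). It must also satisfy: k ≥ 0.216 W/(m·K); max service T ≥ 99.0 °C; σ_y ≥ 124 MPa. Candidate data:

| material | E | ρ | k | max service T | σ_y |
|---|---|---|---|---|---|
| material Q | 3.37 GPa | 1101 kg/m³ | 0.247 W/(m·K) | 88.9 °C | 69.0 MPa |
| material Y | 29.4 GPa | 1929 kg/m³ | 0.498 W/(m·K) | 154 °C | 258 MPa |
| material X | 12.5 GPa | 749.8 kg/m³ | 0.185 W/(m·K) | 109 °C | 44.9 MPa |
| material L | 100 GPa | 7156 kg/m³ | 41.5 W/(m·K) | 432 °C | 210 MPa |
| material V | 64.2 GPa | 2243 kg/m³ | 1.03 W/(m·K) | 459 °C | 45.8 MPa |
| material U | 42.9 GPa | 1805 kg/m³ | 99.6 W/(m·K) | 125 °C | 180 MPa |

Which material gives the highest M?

material U

Screen on constraints: k ≥ 0.216 W/(m·K); max service T ≥ 99.0 °C; σ_y ≥ 124 MPa. Survivors: material Y, material L, material U.
Computing M directly (units already consistent):
  material U: M = 1.94×10⁻³
  material Y: M = 1.60×10⁻³
  material L: M = 0.649×10⁻³
Highest index: material U.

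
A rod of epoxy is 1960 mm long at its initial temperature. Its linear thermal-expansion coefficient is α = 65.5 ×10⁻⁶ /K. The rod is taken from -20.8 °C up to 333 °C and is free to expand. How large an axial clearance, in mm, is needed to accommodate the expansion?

ΔT = 333 − (-20.8) = 353.8 K.
ΔL = α·L₀·ΔT = 65.5×10⁻⁶ × 1960 mm × 353.8 K = 45.4 mm.

45.4 mm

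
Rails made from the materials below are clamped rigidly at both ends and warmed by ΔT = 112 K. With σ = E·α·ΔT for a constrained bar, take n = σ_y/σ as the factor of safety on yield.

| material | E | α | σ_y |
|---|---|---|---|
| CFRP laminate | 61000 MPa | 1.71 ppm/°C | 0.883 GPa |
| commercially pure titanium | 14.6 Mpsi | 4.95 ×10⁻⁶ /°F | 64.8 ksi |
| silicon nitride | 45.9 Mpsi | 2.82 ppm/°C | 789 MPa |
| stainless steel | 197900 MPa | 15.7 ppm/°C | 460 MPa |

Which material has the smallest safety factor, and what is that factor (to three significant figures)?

stainless steel, n = 1.32

Per material, after unit conversion:
  CFRP laminate: E = 61.00, α = 1.71, σ_y = 883.0 → σ = 11.7 MPa, n = 75.6
  commercially pure titanium: E = 100.7, α = 8.91, σ_y = 446.8 → σ = 100 MPa, n = 4.45
  silicon nitride: E = 316.5, α = 2.82, σ_y = 789.0 → σ = 100 MPa, n = 7.89
  stainless steel: E = 197.9, α = 15.7, σ_y = 460.0 → σ = 348 MPa, n = 1.32
The minimum is stainless steel at n = 1.32.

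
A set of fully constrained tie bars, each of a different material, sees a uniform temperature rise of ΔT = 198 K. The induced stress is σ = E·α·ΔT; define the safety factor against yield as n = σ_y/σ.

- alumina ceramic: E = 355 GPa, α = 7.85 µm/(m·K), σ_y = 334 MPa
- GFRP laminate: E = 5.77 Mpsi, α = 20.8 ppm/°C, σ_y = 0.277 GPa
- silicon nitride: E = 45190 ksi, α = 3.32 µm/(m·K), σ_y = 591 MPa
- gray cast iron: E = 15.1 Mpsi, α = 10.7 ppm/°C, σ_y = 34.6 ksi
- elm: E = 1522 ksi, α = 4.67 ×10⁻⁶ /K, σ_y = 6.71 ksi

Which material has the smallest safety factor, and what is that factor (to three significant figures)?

alumina ceramic, n = 0.605

Per material, after unit conversion:
  alumina ceramic: E = 355.0, α = 7.85, σ_y = 334.0 → σ = 552 MPa, n = 0.605
  GFRP laminate: E = 39.78, α = 20.8, σ_y = 277.0 → σ = 164 MPa, n = 1.69
  silicon nitride: E = 311.6, α = 3.32, σ_y = 591.0 → σ = 205 MPa, n = 2.89
  gray cast iron: E = 104.1, α = 10.7, σ_y = 238.6 → σ = 221 MPa, n = 1.08
  elm: E = 10.49, α = 4.67, σ_y = 46.26 → σ = 9.70 MPa, n = 4.77
Smallest n: alumina ceramic with n = 0.605.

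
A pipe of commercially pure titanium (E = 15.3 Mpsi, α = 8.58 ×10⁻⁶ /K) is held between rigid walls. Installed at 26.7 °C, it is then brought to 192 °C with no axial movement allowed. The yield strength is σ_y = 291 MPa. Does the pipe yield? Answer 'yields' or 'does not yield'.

does not yield

E = 15.3 Mpsi = 105.5 GPa.
ΔT = 165.3 K. Constrained thermal stress σ = E·α·ΔT = 105.5×10³ MPa × 8.58×10⁻⁶ × 165.3 = 150 MPa (compressive).
Compare to σ_y = 291 MPa: σ < σ_y, so it does not yield.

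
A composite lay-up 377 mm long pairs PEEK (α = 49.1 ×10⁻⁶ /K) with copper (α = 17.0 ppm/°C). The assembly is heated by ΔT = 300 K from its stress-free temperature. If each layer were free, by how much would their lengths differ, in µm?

3630 µm

Δα = |49.1 − 17.0|×10⁻⁶/K = 32.1×10⁻⁶/K.
ΔL_mismatch = Δα·L·ΔT = 32.1×10⁻⁶ × 377.0 mm × 300.0 K = 3630 µm.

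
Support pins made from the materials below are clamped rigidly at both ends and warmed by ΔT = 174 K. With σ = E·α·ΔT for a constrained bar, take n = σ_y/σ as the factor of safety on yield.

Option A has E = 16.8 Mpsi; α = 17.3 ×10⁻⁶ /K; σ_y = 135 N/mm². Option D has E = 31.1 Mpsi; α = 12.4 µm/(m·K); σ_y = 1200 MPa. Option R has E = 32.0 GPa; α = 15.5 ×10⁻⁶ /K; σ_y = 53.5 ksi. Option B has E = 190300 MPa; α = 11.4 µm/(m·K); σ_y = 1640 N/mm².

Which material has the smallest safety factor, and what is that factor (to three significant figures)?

Per material, after unit conversion:
  option A: E = 115.8, α = 17.3, σ_y = 135.0 → σ = 349 MPa, n = 0.387
  option D: E = 214.4, α = 12.4, σ_y = 1200 → σ = 463 MPa, n = 2.59
  option R: E = 32.00, α = 15.5, σ_y = 368.9 → σ = 86.3 MPa, n = 4.27
  option B: E = 190.3, α = 11.4, σ_y = 1640 → σ = 377 MPa, n = 4.34
Option A has the lowest safety factor, n = 0.387.

option A, n = 0.387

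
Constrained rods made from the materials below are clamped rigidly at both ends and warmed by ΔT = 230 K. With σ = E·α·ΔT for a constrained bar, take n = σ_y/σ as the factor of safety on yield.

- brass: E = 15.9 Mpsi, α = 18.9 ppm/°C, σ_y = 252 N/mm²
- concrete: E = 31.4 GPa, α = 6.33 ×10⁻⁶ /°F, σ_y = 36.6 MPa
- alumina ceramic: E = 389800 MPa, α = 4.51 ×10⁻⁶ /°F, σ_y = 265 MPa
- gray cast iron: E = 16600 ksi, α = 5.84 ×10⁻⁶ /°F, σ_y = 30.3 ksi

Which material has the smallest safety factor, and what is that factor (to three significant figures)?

alumina ceramic, n = 0.364

Per material, after unit conversion:
  brass: E = 109.6, α = 18.9, σ_y = 252.0 → σ = 477 MPa, n = 0.529
  concrete: E = 31.40, α = 11.4, σ_y = 36.60 → σ = 82.3 MPa, n = 0.445
  alumina ceramic: E = 389.8, α = 8.12, σ_y = 265.0 → σ = 728 MPa, n = 0.364
  gray cast iron: E = 114.5, α = 10.5, σ_y = 208.9 → σ = 277 MPa, n = 0.755
Smallest n: alumina ceramic with n = 0.364.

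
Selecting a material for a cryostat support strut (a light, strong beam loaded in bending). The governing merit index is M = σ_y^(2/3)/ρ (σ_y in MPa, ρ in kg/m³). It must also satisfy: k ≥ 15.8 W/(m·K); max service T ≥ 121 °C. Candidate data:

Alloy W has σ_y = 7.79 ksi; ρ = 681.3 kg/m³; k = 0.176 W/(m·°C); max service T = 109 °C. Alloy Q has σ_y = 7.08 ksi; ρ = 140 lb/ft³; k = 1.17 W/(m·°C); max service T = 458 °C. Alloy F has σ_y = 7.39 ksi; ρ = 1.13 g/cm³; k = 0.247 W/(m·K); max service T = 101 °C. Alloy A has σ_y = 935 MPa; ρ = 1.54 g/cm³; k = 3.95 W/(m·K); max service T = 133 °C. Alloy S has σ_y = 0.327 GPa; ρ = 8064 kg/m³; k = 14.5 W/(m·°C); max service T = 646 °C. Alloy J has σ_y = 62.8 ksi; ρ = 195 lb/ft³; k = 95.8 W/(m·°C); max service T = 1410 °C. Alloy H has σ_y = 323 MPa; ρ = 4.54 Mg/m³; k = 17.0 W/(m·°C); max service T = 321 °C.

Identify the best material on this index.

Screen on constraints: k ≥ 15.8 W/(m·K); max service T ≥ 121 °C. Survivors: alloy J, alloy H.
After converting to SI:
  alloy J: σ_y = 433.0 MPa, ρ = 3124 kg/m³
  alloy H: σ_y = 323.0 MPa, ρ = 4540 kg/m³
  alloy J: M = 18.3×10⁻³
  alloy H: M = 10.4×10⁻³
Alloy J ranks first.

alloy J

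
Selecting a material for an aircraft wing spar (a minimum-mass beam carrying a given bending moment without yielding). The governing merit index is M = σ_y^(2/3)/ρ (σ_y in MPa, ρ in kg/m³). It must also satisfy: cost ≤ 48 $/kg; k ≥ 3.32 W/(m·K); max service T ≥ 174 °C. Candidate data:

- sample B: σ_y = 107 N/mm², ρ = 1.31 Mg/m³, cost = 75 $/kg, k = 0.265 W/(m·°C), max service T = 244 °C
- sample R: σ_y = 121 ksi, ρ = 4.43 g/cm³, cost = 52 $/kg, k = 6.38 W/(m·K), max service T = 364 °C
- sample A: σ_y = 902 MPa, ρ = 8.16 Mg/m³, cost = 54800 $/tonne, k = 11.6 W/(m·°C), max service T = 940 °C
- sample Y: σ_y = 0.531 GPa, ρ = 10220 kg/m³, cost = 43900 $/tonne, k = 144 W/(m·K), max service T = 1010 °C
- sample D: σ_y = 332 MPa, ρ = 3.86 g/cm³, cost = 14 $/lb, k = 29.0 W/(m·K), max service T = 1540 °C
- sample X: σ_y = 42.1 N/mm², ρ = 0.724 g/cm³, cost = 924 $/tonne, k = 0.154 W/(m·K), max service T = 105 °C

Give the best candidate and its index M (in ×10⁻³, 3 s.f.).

sample D, M = 12.4×10⁻³

Screen on constraints: cost ≤ 48 $/kg; k ≥ 3.32 W/(m·K); max service T ≥ 174 °C. Survivors: sample Y, sample D.
In SI units:
  sample Y: σ_y = 531.0 MPa, ρ = 10220 kg/m³
  sample D: σ_y = 332.0 MPa, ρ = 3860 kg/m³
  sample D: M = 12.4×10⁻³
  sample Y: M = 6.42×10⁻³
Sample D ranks first.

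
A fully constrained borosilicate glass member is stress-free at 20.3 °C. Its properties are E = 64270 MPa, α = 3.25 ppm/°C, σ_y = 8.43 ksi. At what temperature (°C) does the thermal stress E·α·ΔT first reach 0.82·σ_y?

E = 64270 MPa = 64.27 GPa.
σ_y = 8.43 ksi = 58.12 MPa.
E·α·ΔT = 47.66 MPa ⇒ ΔT = 47.66 / (64.27×10³ × 3.25×10⁻⁶) = 228.2 K.
T = 20.3 + 228.2 = 248.5 °C.

248 °C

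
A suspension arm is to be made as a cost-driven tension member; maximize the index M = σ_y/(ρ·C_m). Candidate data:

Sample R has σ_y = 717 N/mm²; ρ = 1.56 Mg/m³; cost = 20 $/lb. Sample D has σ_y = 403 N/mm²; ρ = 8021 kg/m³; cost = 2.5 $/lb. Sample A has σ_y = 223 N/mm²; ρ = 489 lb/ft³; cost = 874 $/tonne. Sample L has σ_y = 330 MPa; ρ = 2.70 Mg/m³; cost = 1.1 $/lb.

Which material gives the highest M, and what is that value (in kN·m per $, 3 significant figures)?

sample L, M = 50.4 kN·m per $

Convert each candidate to consistent units, then evaluate M:
  sample R: σ_y = 717.0 MPa, ρ = 1560 kg/m³, cost = 44.09 $/kg
  sample D: σ_y = 403.0 MPa, ρ = 8021 kg/m³, cost = 5.511 $/kg
  sample A: σ_y = 223.0 MPa, ρ = 7833 kg/m³, cost = 0.8740 $/kg
  sample L: σ_y = 330.0 MPa, ρ = 2700 kg/m³, cost = 2.425 $/kg
  sample L: M = 50.4 kN·m per $
  sample A: M = 32.6 kN·m per $
  sample R: M = 10.4 kN·m per $
  sample D: M = 9.12 kN·m per $
Sample L has the largest M.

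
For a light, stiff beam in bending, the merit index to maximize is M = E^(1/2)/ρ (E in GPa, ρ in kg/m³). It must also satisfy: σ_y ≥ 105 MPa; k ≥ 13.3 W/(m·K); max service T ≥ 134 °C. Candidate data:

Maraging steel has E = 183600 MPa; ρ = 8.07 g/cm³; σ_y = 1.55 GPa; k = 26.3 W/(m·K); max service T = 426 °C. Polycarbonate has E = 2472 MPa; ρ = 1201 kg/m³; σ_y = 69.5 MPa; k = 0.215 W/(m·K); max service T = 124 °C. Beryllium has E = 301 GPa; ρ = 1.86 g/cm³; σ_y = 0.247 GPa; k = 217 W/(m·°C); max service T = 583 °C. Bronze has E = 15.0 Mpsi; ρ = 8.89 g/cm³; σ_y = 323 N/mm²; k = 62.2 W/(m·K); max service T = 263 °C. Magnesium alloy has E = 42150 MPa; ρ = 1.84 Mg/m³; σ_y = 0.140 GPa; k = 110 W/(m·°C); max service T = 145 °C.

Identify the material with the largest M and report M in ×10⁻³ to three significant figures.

beryllium, M = 9.33×10⁻³

Screen on constraints: σ_y ≥ 105 MPa; k ≥ 13.3 W/(m·K); max service T ≥ 134 °C. Survivors: maraging steel, beryllium, bronze, magnesium alloy.
After converting to SI:
  maraging steel: E = 183.6 GPa, ρ = 8070 kg/m³
  beryllium: E = 301.0 GPa, ρ = 1860 kg/m³
  bronze: E = 103.4 GPa, ρ = 8890 kg/m³
  magnesium alloy: E = 42.15 GPa, ρ = 1840 kg/m³
  beryllium: M = 9.33×10⁻³
  magnesium alloy: M = 3.53×10⁻³
  maraging steel: M = 1.68×10⁻³
  bronze: M = 1.14×10⁻³
Beryllium ranks first.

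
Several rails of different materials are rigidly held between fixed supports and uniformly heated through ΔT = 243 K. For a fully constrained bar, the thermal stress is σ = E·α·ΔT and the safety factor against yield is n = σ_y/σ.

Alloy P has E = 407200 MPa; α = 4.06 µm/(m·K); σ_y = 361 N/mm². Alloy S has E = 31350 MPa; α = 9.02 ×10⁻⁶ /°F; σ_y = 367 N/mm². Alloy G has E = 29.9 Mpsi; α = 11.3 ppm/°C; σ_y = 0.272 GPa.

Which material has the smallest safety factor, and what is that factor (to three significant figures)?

alloy G, n = 0.481

Per material, after unit conversion:
  alloy P: E = 407.2, α = 4.06, σ_y = 361.0 → σ = 402 MPa, n = 0.899
  alloy S: E = 31.35, α = 16.2, σ_y = 367.0 → σ = 124 MPa, n = 2.97
  alloy G: E = 206.2, α = 11.3, σ_y = 272.0 → σ = 566 MPa, n = 0.481
Alloy G has the lowest safety factor, n = 0.481.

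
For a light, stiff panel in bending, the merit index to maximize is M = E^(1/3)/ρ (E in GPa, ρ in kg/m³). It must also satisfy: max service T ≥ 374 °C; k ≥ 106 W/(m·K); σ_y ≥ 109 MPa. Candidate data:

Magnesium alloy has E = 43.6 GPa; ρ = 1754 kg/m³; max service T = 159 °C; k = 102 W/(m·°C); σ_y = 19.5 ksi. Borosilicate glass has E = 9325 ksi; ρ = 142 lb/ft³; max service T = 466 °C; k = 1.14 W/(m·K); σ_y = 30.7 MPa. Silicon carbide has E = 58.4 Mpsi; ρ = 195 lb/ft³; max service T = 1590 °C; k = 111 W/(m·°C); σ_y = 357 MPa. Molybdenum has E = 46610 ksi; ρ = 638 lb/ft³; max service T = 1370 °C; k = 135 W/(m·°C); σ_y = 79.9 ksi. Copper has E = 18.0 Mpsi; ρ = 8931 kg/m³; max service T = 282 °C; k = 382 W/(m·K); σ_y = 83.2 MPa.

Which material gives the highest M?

Screen on constraints: max service T ≥ 374 °C; k ≥ 106 W/(m·K); σ_y ≥ 109 MPa. Survivors: silicon carbide, molybdenum.
Normalizing units and computing the index:
  silicon carbide: E = 402.7 GPa, ρ = 3124 kg/m³
  molybdenum: E = 321.4 GPa, ρ = 10220 kg/m³
  silicon carbide: M = 2.36×10⁻³
  molybdenum: M = 0.670×10⁻³
Highest index: silicon carbide.

silicon carbide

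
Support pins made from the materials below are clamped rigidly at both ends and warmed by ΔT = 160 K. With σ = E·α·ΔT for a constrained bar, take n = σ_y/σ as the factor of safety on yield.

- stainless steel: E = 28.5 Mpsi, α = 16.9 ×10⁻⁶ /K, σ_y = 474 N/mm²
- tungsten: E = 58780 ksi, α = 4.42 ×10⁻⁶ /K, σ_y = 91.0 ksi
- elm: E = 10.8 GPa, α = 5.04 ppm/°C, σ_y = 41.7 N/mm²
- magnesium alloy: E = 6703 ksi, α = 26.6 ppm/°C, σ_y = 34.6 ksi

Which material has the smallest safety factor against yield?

stainless steel

In consistent units (E in GPa, α in ×10⁻⁶/K, σ_y in MPa):
  stainless steel: E = 196.5, α = 16.9, σ_y = 474.0 → σ = 531 MPa, n = 0.892
  tungsten: E = 405.3, α = 4.42, σ_y = 627.4 → σ = 287 MPa, n = 2.19
  elm: E = 10.80, α = 5.04, σ_y = 41.70 → σ = 8.71 MPa, n = 4.79
  magnesium alloy: E = 46.22, α = 26.6, σ_y = 238.6 → σ = 197 MPa, n = 1.21
The minimum is stainless steel at n = 0.892.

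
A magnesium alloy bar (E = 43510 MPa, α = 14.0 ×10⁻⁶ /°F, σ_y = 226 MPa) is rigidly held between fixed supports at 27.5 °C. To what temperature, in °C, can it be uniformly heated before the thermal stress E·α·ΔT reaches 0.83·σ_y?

199 °C

E = 43510 MPa = 43.51 GPa.
α = 14.0×10⁻⁶/°F × 9/5 = 25.2×10⁻⁶/K.
E·α·ΔT = 187.6 MPa ⇒ ΔT = 187.6 / (43.51×10³ × 25.2×10⁻⁶) = 171.1 K.
T = 27.5 + 171.1 = 198.6 °C.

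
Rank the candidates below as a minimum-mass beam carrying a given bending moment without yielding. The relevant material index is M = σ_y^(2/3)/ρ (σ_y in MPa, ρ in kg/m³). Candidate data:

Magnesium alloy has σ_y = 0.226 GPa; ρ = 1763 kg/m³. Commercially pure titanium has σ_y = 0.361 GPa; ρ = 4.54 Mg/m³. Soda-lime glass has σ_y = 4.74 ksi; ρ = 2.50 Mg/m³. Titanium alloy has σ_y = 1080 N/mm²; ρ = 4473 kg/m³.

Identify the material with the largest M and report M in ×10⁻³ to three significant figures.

Convert each candidate to consistent units, then evaluate M:
  magnesium alloy: σ_y = 226.0 MPa, ρ = 1763 kg/m³
  commercially pure titanium: σ_y = 361.0 MPa, ρ = 4540 kg/m³
  soda-lime glass: σ_y = 32.68 MPa, ρ = 2500 kg/m³
  titanium alloy: σ_y = 1080 MPa, ρ = 4473 kg/m³
  titanium alloy: M = 23.5×10⁻³
  magnesium alloy: M = 21.0×10⁻³
  commercially pure titanium: M = 11.2×10⁻³
  soda-lime glass: M = 4.09×10⁻³
Titanium alloy has the largest M.

titanium alloy, M = 23.5×10⁻³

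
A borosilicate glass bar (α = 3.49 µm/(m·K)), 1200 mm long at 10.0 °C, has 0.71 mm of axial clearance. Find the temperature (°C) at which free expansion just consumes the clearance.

180 °C

α·L₀·ΔT = 0.71 mm ⇒ ΔT = 0.71 / (3.49×10⁻⁶ × 1200.0) = 169.5 K.
T = 10.0 + 169.5 = 179.5 °C.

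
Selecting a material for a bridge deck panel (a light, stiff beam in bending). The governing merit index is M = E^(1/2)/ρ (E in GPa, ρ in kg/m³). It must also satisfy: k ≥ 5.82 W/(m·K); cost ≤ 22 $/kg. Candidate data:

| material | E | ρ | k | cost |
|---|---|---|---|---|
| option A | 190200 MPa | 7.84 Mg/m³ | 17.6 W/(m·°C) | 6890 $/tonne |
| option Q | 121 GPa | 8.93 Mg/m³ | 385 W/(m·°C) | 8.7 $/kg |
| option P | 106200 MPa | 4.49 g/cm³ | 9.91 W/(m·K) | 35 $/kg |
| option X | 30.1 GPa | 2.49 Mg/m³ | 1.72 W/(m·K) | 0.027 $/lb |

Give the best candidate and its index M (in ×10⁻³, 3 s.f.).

option A, M = 1.76×10⁻³

Screen on constraints: k ≥ 5.82 W/(m·K); cost ≤ 22 $/kg. Survivors: option A, option Q.
Putting every candidate on a common basis:
  option A: E = 190.2 GPa, ρ = 7840 kg/m³
  option Q: E = 121.0 GPa, ρ = 8930 kg/m³
  option A: M = 1.76×10⁻³
  option Q: M = 1.23×10⁻³
Option A ranks first.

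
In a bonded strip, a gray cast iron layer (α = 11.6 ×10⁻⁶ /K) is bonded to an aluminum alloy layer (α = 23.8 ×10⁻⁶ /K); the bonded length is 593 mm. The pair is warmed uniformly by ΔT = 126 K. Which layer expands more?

aluminum alloy

α(gray cast iron) = 11.6×10⁻⁶/K vs α(aluminum alloy) = 23.8×10⁻⁶/K.
Higher α expands more for the same ΔT: aluminum alloy.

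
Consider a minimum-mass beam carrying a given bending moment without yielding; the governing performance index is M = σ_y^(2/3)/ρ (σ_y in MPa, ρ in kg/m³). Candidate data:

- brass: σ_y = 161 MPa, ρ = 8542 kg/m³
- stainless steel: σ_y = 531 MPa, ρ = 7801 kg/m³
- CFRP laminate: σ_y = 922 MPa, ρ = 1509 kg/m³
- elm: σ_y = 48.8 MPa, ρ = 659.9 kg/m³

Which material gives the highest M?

CFRP laminate

Per-candidate index values:
  CFRP laminate: M = 62.8×10⁻³
  elm: M = 20.2×10⁻³
  stainless steel: M = 8.41×10⁻³
  brass: M = 3.46×10⁻³
Highest index: CFRP laminate.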